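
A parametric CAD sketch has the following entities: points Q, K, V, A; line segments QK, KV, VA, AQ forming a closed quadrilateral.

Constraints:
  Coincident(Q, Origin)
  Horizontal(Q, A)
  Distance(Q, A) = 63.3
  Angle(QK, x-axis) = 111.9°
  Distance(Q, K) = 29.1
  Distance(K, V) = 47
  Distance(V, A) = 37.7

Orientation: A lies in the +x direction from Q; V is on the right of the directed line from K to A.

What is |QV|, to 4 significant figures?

25.81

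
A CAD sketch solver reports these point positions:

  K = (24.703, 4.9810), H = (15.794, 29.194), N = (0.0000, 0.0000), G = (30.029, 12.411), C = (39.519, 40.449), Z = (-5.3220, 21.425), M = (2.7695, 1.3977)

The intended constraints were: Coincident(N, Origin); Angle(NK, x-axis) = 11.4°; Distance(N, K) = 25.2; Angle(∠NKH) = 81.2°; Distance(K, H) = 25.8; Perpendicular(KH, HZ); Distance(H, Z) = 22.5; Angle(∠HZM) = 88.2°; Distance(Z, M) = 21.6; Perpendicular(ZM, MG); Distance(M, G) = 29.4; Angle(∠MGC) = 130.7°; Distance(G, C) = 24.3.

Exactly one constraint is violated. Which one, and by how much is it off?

Distance(G, C) = 24.3 — off by 5.30.

N = (0.00, 0.00) ✓; NK at 11.40° ✓; |NK| = 25.20 ✓; ∠NKH = 81.20° ✓; |KH| = 25.80 ✓; ∠(KH, HZ) = 90.00° ✓; |HZ| = 22.50 ✓; ∠HZM = 88.20° ✓; |ZM| = 21.60 ✓; ∠(ZM, MG) = 90.00° ✓; |MG| = 29.40 ✓; ∠MGC = 130.7° ✓; |GC| = 29.60 ✗.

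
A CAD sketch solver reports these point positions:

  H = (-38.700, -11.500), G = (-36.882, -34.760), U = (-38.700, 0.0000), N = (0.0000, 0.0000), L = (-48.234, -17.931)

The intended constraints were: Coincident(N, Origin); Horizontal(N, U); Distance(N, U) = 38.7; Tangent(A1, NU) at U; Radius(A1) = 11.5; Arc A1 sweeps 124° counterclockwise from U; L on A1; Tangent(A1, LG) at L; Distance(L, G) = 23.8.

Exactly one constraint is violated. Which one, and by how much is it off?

Distance(L, G) = 23.8 — off by 3.50.

N = (0.00, 0.00) ✓; N.y = 0.00, U.y = 0.00 ✓; |NU| = 38.70 ✓; ∠(HU, UN) = 90.00° ✓; |HU| = 11.50 ✓; bearing(H→L) − bearing(H→U) = 124.0° ✓; |HL| = 11.50 ✓; ∠(HL, LG) = 90.00° ✓; |LG| = 20.30 ✗.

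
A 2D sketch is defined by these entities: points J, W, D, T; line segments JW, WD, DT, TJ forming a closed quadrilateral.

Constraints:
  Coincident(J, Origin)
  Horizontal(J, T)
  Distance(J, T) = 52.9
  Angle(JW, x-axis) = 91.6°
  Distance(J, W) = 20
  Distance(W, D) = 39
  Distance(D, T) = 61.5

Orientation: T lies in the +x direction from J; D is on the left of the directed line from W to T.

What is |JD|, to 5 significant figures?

56.554

Checks: |JT| = 52.90 ✓; |JW| = 20.00 ✓; |WD| = 39.00 ✓; |DT| = 61.50 ✓.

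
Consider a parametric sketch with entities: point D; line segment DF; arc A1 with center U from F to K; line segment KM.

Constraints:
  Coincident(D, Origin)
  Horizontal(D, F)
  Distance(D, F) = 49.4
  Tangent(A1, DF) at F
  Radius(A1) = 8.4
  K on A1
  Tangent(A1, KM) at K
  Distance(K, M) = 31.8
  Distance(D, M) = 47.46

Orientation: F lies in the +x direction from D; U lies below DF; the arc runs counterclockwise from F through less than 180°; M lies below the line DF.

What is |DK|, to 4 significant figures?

41.84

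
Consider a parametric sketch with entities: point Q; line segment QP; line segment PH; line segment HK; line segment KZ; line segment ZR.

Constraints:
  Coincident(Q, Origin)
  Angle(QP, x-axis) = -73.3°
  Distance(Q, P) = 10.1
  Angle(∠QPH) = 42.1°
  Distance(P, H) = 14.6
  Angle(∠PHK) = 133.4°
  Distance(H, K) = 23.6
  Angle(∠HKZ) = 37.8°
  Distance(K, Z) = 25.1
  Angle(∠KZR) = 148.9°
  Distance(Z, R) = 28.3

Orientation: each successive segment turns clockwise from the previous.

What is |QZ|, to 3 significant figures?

6.70

Q is at the origin; QP runs at -73.3° with length 10.1, so P = (2.90, -9.67). ∠QPH = 42.1° gives PH at 149° from the x-axis; with |PH| = 14.6, H = (-9.59, -2.11). ∠PHK = 133.4° gives HK at 102° from the x-axis; with |HK| = 23.6, K = (-14.6, 21.0). ∠HKZ = 37.8° gives KZ at -40.0° from the x-axis; with |KZ| = 25.1, Z = (4.65, 4.82). Then |QZ| = |Z − Q| = 6.70.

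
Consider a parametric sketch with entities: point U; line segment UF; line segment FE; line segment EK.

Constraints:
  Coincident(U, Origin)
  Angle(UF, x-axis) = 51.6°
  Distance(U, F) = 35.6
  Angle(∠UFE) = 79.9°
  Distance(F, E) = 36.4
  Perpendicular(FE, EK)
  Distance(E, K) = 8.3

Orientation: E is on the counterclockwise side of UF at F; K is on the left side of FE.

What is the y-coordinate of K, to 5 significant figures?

37.848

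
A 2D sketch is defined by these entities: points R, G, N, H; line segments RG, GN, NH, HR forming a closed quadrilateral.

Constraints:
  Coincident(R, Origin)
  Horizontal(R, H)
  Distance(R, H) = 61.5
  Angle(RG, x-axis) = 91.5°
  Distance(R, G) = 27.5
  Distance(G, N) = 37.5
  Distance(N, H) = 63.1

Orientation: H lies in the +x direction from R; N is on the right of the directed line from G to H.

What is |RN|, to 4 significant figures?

10.04

R is at the origin; RH is horizontal with |RH| = 61.5 and H in +x, so H = (61.5, 0). RG runs at 91.5° with |RG| = 27.5, so G = (-0.7199, 27.49). N is determined by |GN| = 37.5 and |NH| = 63.1 together: it lies at the intersection of circle(G, 37.5) and circle(H, 63.1). With |GH| = 68.02, the foot of the radical line on GH is 15.08 from G and the perpendicular offset is √(37.5² − 15.08²) = 34.33. Taking the right-of-GH solution: N = (-0.8011, -10.01).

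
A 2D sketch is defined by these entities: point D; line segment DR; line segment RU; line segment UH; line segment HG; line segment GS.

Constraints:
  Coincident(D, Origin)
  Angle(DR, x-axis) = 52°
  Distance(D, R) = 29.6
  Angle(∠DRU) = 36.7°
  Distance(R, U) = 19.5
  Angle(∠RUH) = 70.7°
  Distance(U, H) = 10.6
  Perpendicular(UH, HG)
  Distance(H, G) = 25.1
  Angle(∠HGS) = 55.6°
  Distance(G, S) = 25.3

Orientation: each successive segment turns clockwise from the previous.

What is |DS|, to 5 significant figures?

32.867

D is at the origin; DR runs at 52.0° with length 29.6, so R = (18.224, 23.325). ∠DRU = 36.7° gives RU at -91.300° from the x-axis; with |RU| = 19.5, U = (17.781, 3.8301). ∠RUH = 70.7° gives UH at 159.40° from the x-axis; with |UH| = 10.6, H = (7.8589, 7.5597). UH ⟂ HG, so HG runs at 69.400°; with |HG| = 25.1, G = (16.690, 31.055). ∠HGS = 55.6° gives GS at -55.000° from the x-axis; with |GS| = 25.3, S = (31.202, 10.330). Then |DS| = |S − D| = 32.867.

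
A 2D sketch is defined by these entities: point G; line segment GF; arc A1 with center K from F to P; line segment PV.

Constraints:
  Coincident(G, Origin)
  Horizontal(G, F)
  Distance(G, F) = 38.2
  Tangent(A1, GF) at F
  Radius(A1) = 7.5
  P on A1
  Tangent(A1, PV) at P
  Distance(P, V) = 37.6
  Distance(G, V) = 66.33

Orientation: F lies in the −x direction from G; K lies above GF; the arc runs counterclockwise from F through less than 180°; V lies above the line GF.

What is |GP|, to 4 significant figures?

33.49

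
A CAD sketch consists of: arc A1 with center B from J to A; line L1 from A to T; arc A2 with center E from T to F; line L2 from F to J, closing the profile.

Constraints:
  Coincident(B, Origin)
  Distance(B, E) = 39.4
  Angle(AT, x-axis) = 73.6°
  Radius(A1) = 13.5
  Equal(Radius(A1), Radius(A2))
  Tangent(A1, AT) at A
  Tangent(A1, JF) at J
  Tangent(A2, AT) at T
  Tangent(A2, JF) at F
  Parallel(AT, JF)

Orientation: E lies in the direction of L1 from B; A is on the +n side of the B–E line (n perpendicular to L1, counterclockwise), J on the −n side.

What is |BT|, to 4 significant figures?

41.65

Tangency of A1 to both parallel lines with radius 13.5 puts A and J at B ± 13.5·n: A = (-12.95, 3.812), J = (12.95, -3.812). Equal radii place T and F the same way about E: T = E + 13.5·n = (-1.826, 41.61), F = E − 13.5·n = (24.07, 33.99). Then |BT| = |T − B| = 41.65.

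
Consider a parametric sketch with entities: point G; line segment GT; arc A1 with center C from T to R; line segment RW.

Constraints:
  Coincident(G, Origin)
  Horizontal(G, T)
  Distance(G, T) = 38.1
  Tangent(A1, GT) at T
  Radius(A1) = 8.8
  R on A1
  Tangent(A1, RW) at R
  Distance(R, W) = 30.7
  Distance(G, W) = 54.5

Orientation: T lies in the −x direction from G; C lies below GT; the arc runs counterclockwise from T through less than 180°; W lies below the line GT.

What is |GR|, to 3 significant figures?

47.9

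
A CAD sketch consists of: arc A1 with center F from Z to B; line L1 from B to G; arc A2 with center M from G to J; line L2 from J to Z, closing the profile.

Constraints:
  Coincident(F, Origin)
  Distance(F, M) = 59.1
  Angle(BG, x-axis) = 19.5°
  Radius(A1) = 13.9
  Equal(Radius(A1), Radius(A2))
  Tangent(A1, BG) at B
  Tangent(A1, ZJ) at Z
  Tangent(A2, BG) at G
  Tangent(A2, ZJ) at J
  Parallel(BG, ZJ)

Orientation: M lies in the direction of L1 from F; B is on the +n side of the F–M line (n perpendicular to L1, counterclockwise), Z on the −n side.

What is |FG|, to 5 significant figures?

60.713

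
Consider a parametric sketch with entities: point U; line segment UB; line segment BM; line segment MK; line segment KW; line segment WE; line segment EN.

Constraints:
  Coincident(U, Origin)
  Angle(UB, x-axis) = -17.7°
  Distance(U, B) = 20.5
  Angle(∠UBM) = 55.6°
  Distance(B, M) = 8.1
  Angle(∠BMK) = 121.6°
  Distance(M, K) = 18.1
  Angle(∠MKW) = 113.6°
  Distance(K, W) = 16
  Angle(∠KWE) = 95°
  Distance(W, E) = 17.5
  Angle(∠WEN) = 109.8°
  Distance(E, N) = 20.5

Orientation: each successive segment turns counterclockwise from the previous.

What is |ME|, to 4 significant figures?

24.79

U is at the origin; UB runs at -17.7° with length 20.5, so B = (19.53, -6.233). ∠UBM = 55.6° gives BM at 106.7° from the x-axis; with |BM| = 8.1, M = (17.20, 1.526). ∠BMK = 121.6° gives MK at 165.1° from the x-axis; with |MK| = 18.1, K = (-0.2895, 6.180). ∠MKW = 113.6° gives KW at -128.5° from the x-axis; with |KW| = 16.0, W = (-10.25, -6.342). ∠KWE = 95.0° gives WE at -43.50° from the x-axis; with |WE| = 17.5, E = (2.444, -18.39). Then |ME| = |E − M| = 24.79.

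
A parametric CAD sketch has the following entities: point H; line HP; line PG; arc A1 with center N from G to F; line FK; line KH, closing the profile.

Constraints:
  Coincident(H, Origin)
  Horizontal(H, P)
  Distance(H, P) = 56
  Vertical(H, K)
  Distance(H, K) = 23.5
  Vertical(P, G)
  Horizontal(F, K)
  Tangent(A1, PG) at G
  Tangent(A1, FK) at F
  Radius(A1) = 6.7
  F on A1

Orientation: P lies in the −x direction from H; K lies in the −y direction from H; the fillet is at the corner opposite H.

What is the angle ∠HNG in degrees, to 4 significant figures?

161.2°

H is at the origin; HP is horizontal with |HP| = 56.0 and P on the −x side, so P = (-56.00, 0.000). HK is vertical with |HK| = 23.5 and K on the −y side, so K = (0.000, -23.50). The virtual corner opposite H is at (-56.00, -23.50). Tangency of A1 to PG means the radius NG is perpendicular to PG and tangency of A1 to FK means the radius NF is perpendicular to FK, with radius 6.7, so the center N sits 6.7 in from both sides at N = (-49.30, -16.80). That places the tangent points at G = (-56.00, -16.80) on PG and F = (-49.30, -23.50) on FK. Then cos ∠HNG = NH·NG / (|NH||NG|), giving 161.2°.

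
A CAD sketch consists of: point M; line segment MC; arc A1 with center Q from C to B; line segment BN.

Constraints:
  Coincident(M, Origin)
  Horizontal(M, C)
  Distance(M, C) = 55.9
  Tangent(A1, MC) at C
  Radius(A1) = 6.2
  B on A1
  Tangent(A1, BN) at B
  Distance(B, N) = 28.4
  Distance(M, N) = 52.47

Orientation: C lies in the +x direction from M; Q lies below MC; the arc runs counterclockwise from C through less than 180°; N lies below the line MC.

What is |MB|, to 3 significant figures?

50.2

M is at the origin; MC is horizontal with |MC| = 55.9 and C on the +x side, so C = (55.9, 0.00). Tangency of A1 to MC means the radius QC is perpendicular to MC, so Q = C + (0, -6.2) = (55.9, -6.20). Since QB ⟂ BN (tangency), |QN| = √(6.2² + 28.4²) = 29.1 regardless of where B sits on A1. So N lies on both circle(M, 52.47) and circle(Q, 29.1); the below-MC intersection is N = (41.9, -31.6). B is the foot of the tangent from N: B = (50.0, -4.43).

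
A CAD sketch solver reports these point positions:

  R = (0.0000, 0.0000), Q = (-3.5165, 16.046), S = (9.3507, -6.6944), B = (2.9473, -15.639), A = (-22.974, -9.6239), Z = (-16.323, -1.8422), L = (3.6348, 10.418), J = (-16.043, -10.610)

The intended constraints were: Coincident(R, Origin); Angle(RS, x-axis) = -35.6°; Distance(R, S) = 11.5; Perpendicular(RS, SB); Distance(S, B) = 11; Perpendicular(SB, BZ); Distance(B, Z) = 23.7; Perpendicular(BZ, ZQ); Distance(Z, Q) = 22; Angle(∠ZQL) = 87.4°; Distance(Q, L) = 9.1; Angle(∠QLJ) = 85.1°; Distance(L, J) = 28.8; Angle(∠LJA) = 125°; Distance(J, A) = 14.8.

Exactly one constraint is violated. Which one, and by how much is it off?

Distance(J, A) = 14.8 — off by 7.80.

R = (0.00, 0.00) ✓; RS at -35.60° ✓; |RS| = 11.50 ✓; ∠(RS, SB) = 90.00° ✓; |SB| = 11.00 ✓; ∠(SB, BZ) = 90.00° ✓; |BZ| = 23.70 ✓; ∠(BZ, ZQ) = 90.00° ✓; |ZQ| = 22.00 ✓; ∠ZQL = 87.40° ✓; |QL| = 9.100 ✓; ∠QLJ = 85.10° ✓; |LJ| = 28.80 ✓; ∠LJA = 125.0° ✓; |JA| = 7.001 ✗.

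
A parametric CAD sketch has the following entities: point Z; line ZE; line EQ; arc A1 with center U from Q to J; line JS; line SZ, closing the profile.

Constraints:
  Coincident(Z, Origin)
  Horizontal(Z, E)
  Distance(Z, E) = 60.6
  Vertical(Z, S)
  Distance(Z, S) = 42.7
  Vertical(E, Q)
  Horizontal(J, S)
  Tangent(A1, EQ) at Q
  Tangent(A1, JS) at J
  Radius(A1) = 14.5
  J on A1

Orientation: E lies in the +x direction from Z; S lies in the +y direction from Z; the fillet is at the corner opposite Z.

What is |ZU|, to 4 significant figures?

54.04

Z is at the origin; Z and E share the same y with |ZE| = 60.6 and E on the +x side, so E = (60.60, 0.000). Z and S share the same x with |ZS| = 42.7 and S on the +y side, so S = (0.000, 42.70). The virtual corner opposite Z is at (60.60, 42.70). Tangency of A1 to EQ means the radius UQ is perpendicular to EQ and A1 meets JS tangentially, so UJ is at right angles to JS, with radius 14.5, so the center U sits 14.5 in from both sides at U = (46.10, 28.20). Then |ZU| = |U − Z| = 54.04.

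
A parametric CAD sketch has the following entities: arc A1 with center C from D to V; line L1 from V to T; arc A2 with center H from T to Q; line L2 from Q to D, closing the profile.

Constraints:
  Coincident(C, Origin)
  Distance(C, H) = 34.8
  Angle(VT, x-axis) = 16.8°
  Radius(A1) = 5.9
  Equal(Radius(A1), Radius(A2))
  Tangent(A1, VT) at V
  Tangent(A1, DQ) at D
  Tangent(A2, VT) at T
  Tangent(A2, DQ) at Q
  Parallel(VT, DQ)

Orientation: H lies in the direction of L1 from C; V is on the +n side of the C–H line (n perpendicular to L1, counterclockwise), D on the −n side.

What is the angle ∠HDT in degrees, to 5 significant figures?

9.1084°

Tangency of A1 to both parallel lines with radius 5.9 puts V and D at C ± 5.9·n: V = (-1.7053, 5.6482), D = (1.7053, -5.6482). Equal radii place T and Q the same way about H: T = H + 5.9·n = (31.609, 15.706), Q = H − 5.9·n = (35.020, 4.4101). Then cos ∠HDT = DH·DT / (|DH||DT|), giving 9.1084°.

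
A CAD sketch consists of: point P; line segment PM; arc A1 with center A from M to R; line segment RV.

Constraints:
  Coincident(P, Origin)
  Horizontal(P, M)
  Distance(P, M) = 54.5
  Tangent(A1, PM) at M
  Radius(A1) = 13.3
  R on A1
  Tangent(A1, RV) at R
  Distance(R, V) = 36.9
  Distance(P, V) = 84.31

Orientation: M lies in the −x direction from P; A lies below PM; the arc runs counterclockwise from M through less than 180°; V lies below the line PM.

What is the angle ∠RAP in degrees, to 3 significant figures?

166°

Checks: |AM| = 13.30 ✓; |AR| = 13.30 ✓; ∠(AR, RV) = 90.00° ✓; |RV| = 36.90 ✓; |PV| = 84.31 ✓.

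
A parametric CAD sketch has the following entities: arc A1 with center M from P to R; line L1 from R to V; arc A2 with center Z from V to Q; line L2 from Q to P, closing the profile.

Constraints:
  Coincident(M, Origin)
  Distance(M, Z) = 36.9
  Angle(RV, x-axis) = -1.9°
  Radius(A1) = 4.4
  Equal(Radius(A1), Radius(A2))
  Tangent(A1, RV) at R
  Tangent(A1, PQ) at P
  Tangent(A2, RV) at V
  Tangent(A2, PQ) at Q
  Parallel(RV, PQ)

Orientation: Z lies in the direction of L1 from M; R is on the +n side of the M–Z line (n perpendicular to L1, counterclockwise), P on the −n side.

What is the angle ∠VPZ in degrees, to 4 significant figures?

6.614°

The slot axis is L1's direction at -1.9°, so u = (cos -1.9°, sin -1.9°) = (0.9995, -0.03316) and n = (−sin -1.9°, cos -1.9°) = (0.03316, 0.9995). M is at the origin and Z lies 36.9 along u from M, so Z = 36.9·u = (36.88, -1.223). Tangency of A1 to both parallel lines with radius 4.4 puts R and P at M ± 4.4·n: R = (0.1459, 4.398), P = (-0.1459, -4.398). Equal radii place V and Q the same way about Z: V = Z + 4.4·n = (37.03, 3.174), Q = Z − 4.4·n = (36.73, -5.621). Then cos ∠VPZ = PV·PZ / (|PV||PZ|), giving 6.614°.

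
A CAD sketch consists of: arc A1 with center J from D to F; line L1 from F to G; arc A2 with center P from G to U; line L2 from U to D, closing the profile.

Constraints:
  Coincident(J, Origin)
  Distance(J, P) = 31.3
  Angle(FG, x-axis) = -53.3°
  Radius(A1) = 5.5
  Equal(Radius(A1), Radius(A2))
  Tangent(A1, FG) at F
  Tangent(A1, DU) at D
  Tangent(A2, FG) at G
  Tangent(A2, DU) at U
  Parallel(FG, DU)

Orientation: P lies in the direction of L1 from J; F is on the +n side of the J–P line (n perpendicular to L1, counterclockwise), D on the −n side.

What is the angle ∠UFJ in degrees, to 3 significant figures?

70.6°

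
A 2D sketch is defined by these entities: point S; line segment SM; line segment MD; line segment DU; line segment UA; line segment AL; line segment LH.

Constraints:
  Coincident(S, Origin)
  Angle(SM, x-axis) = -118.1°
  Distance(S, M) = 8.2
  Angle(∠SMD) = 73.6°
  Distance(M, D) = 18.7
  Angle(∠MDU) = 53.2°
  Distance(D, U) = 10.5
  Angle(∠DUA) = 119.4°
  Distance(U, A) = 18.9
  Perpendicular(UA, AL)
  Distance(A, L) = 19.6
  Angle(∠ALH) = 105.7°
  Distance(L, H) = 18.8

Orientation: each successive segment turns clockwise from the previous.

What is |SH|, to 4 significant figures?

27.09

The perpendicularity gives AL at right angles to UA, so AL runs at -141.9°; with |AL| = 19.6, L = (-10.58, -19.51). ∠ALH = 105.7° gives LH at 143.8° from the x-axis; with |LH| = 18.8, H = (-25.75, -8.402). Then |SH| = |H − S| = 27.09.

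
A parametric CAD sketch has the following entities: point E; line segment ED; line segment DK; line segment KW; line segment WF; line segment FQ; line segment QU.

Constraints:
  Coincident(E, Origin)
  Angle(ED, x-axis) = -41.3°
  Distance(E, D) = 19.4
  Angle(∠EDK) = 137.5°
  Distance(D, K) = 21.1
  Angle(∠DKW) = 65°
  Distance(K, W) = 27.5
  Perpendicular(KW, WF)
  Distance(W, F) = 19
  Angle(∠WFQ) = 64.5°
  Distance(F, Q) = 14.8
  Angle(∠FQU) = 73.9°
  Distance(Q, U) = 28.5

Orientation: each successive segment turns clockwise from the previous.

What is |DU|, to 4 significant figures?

36.83

E is at the origin; ED runs at -41.3° with length 19.4, so D = (14.57, -12.80). ∠EDK = 137.5° gives DK at -83.80° from the x-axis; with |DK| = 21.1, K = (16.85, -33.78). ∠DKW = 65.0° gives KW at 161.2° from the x-axis; with |KW| = 27.5, W = (-9.180, -24.92). KW ⟂ WF, so WF runs at 71.20°; with |WF| = 19.0, F = (-3.056, -6.932). ∠WFQ = 64.5° gives FQ at -44.30° from the x-axis; with |FQ| = 14.8, Q = (7.536, -17.27). ∠FQU = 73.9° gives QU at -150.4° from the x-axis; with |QU| = 28.5, U = (-17.24, -31.35). Then |DU| = |U − D| = 36.83.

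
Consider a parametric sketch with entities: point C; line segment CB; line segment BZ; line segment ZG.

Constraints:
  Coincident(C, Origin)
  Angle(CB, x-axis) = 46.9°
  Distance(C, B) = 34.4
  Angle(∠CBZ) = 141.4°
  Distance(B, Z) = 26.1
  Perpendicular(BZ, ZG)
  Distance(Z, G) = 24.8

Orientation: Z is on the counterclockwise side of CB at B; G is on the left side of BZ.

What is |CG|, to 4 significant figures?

53.09

C is at the origin; CB runs at 46.9° with length 34.4, so B = 34.4·(cos 46.9°, sin 46.9°) = (23.50, 25.12). ∠CBZ = 141.4°, so BZ runs at 46.9° + (180° − 141.4°) = 85.50° from the x-axis; with |BZ| = 26.1, Z = B + 26.1·(cos 85.50°, sin 85.50°) = (25.55, 51.14). BZ ⟂ ZG; with |ZG| = 24.8 on the left of BZ, G = Z + 24.8·(-0.9969, 0.07846) = (0.8289, 53.08). Then |CG| = |G − C| = 53.09.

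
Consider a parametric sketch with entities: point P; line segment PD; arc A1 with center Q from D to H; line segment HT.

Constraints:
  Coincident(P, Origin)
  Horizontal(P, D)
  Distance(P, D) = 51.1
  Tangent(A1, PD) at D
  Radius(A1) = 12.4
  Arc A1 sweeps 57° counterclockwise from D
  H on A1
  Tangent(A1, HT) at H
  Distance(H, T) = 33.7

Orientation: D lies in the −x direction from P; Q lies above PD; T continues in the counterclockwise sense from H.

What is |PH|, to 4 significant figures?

41.09

The tangent condition forces QD to be normal to PD, so Q = D + (0, 12.4) = (-51.10, 12.40). On A1, D sits at bearing -90° from Q; a 57° counterclockwise sweep puts H at bearing -33°, so H = Q + 12.4·(cos -33°, sin -33°) = (-40.70, 5.646). Then |PH| = |H − P| = 41.09.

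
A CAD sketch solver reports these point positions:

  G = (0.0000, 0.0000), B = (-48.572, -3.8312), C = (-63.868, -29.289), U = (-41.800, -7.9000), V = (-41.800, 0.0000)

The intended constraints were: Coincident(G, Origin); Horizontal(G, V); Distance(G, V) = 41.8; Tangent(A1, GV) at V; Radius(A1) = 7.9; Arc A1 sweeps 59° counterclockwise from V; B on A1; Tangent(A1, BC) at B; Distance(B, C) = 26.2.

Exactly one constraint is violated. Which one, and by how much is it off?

Distance(B, C) = 26.2 — off by 3.50.

G = (0.00, 0.00) ✓; G.y = 0.00, V.y = 0.00 ✓; |GV| = 41.80 ✓; ∠(UV, VG) = 90.00° ✓; |UV| = 7.900 ✓; bearing(U→B) − bearing(U→V) = 59.00° ✓; |UB| = 7.900 ✓; ∠(UB, BC) = 90.00° ✓; |BC| = 29.70 ✗.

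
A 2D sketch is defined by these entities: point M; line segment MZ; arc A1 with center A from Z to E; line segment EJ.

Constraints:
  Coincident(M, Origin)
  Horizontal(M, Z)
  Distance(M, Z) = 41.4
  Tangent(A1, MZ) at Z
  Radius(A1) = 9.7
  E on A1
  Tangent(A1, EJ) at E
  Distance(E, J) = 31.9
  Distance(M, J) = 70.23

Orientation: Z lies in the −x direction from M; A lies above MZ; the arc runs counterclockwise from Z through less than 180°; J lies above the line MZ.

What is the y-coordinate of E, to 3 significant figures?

17.0

Checks: |AE| = 9.700 ✓; ∠(AE, EJ) = 90.00° ✓; |EJ| = 31.90 ✓; |MJ| = 70.23 ✓.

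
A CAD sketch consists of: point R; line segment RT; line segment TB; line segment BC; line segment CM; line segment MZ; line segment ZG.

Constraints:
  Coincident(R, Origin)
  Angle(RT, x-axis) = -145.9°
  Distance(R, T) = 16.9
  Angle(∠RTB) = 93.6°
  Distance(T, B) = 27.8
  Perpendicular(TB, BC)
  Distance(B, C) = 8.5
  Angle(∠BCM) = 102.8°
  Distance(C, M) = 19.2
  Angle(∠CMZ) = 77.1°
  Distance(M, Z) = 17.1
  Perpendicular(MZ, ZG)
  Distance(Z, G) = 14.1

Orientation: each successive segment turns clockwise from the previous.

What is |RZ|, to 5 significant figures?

23.524

R is at the origin; RT runs at -145.9° with length 16.9, so T = (-13.994, -9.4748). ∠RTB = 93.6° gives TB at 127.70° from the x-axis; with |TB| = 27.8, B = (-30.995, 12.521). The perpendicularity gives BC at right angles to TB, so BC runs at 37.700°; with |BC| = 8.5, C = (-24.269, 17.719). ∠BCM = 102.8° gives CM at -39.500° from the x-axis; with |CM| = 19.2, M = (-9.4541, 5.5065). ∠CMZ = 77.1° gives MZ at -142.40° from the x-axis; with |MZ| = 17.1, Z = (-23.002, -4.9270). Then |RZ| = |Z − R| = 23.524.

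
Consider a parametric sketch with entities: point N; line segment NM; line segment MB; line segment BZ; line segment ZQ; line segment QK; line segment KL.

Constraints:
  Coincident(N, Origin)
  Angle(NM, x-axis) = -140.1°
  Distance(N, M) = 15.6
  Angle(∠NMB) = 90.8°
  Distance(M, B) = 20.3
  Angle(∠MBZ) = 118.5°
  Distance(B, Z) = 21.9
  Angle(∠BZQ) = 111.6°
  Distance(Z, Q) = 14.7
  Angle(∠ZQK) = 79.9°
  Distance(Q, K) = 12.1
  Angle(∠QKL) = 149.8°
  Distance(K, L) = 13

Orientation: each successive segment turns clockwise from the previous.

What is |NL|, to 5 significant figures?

13.585

∠ZQK = 79.9° gives QK at -99.300° from the x-axis; with |QK| = 12.1, K = (-4.6854, 14.120). ∠QKL = 149.8° gives KL at -129.50° from the x-axis; with |KL| = 13.0, L = (-12.954, 4.0894). Then |NL| = |L − N| = 13.585.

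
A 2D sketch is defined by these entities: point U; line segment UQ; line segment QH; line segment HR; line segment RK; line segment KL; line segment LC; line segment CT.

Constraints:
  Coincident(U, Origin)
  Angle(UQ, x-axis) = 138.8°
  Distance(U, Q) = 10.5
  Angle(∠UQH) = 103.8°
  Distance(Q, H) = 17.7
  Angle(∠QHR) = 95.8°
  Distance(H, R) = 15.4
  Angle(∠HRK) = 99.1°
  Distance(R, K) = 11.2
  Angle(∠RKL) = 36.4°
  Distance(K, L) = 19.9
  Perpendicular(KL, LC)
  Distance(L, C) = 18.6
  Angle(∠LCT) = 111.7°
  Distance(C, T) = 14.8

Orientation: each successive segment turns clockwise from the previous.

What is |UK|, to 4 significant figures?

13.55

∠QHR = 95.8° gives HR at -21.60° from the x-axis; with |HR| = 15.4, R = (14.56, 16.96). ∠HRK = 99.1° gives RK at -102.5° from the x-axis; with |RK| = 11.2, K = (12.14, 6.027). Then |UK| = |K − U| = 13.55.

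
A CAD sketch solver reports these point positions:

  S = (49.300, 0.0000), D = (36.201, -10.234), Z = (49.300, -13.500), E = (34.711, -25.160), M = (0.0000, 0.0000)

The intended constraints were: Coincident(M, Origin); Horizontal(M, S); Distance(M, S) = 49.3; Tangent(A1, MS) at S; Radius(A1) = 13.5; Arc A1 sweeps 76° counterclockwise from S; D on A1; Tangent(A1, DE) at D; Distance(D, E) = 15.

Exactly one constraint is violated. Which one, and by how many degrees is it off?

Tangent(A1, DE) at D — off by 8.30°.

M = (0.00, 0.00) ✓; M.y = 0.00, S.y = 0.00 ✓; |MS| = 49.30 ✓; ∠(ZS, SM) = 90.00° ✓; |ZS| = 13.50 ✓; bearing(Z→D) − bearing(Z→S) = 76.00° ✓; |ZD| = 13.50 ✓; ∠(ZD, DE) = 81.70° ✗; |DE| = 15.00 ✓.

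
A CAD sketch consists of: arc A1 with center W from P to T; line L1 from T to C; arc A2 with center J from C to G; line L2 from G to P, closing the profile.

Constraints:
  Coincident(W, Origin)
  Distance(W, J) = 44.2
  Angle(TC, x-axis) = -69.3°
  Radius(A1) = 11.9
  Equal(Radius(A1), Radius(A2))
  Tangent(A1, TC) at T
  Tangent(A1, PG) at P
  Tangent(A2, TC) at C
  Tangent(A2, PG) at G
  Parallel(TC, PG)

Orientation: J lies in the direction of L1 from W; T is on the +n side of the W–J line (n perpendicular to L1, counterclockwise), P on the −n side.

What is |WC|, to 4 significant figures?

45.77

The slot axis is L1's direction at -69.3°, so u = (cos -69.3°, sin -69.3°) = (0.3535, -0.9354) and n = (−sin -69.3°, cos -69.3°) = (0.9354, 0.3535). W is at the origin and J lies 44.2 along u from W, so J = 44.2·u = (15.62, -41.35). Tangency of A1 to both parallel lines with radius 11.9 puts T and P at W ± 11.9·n: T = (11.13, 4.206), P = (-11.13, -4.206). Equal radii place C and G the same way about J: C = J + 11.9·n = (26.76, -37.14), G = J − 11.9·n = (4.492, -45.55). Then |WC| = |C − W| = 45.77.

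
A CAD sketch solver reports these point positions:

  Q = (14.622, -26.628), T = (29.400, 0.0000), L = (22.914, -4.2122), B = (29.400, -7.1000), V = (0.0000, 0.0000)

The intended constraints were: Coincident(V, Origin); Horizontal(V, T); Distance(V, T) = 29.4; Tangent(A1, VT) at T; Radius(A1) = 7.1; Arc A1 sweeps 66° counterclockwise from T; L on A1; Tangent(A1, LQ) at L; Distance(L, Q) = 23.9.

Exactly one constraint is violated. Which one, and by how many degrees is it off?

Tangent(A1, LQ) at L — off by 3.70°.

V = (0.00, 0.00) ✓; V.y = 0.00, T.y = 0.00 ✓; |VT| = 29.40 ✓; ∠(BT, TV) = 90.00° ✓; |BT| = 7.100 ✓; bearing(B→L) − bearing(B→T) = 66.00° ✓; |BL| = 7.100 ✓; ∠(BL, LQ) = 86.30° ✗; |LQ| = 23.90 ✓.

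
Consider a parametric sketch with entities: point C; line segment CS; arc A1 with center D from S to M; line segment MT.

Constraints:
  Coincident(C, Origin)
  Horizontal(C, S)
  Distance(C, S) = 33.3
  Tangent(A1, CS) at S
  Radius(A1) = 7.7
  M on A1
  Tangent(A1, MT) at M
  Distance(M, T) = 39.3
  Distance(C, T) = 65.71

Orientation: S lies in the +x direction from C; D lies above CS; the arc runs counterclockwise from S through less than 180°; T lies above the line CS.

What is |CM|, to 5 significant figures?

41.363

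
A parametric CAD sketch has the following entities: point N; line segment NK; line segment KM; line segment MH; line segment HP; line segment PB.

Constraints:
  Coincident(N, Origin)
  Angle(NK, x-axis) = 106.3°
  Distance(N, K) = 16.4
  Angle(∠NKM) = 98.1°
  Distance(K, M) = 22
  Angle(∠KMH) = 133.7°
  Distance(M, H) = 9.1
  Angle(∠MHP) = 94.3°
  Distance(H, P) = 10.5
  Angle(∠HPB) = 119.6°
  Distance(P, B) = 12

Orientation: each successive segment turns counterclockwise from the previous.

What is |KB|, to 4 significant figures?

15.18

∠MHP = 94.3° gives HP at -39.80° from the x-axis; with |HP| = 10.5, P = (-23.60, -1.527). ∠HPB = 119.6° gives PB at 20.60° from the x-axis; with |PB| = 12.0, B = (-12.36, 2.695). Then |KB| = |B − K| = 15.18.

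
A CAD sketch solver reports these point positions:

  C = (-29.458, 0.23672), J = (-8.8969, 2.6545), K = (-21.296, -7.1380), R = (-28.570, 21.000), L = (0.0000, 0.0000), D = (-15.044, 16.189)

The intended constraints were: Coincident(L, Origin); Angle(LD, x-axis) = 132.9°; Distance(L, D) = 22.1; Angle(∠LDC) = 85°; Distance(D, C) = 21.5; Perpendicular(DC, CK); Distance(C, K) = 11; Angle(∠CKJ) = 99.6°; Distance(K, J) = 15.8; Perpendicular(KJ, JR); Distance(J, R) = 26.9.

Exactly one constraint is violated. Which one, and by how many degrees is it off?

Perpendicular(KJ, JR) — off by 8.70°.

L = (0.00, 0.00) ✓; LD at 132.9° ✓; |LD| = 22.10 ✓; ∠LDC = 85.00° ✓; |DC| = 21.50 ✓; ∠(DC, CK) = 90.00° ✓; |CK| = 11.00 ✓; ∠CKJ = 99.60° ✓; |KJ| = 15.80 ✓; ∠(KJ, JR) = 98.70° ✗; |JR| = 26.90 ✓.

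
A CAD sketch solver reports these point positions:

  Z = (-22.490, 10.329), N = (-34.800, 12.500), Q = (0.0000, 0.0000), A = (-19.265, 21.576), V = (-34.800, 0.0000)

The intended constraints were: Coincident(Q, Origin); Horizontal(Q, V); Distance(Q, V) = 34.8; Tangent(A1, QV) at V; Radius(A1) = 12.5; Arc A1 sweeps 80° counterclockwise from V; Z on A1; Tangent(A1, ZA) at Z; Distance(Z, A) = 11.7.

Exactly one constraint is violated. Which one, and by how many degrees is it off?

Tangent(A1, ZA) at Z — off by 6.00°.

Q = (0.00, 0.00) ✓; Q.y = 0.00, V.y = 0.00 ✓; |QV| = 34.80 ✓; ∠(NV, VQ) = 90.00° ✓; |NV| = 12.50 ✓; bearing(N→Z) − bearing(N→V) = 80.00° ✓; |NZ| = 12.50 ✓; ∠(NZ, ZA) = 96.00° ✗; |ZA| = 11.70 ✓.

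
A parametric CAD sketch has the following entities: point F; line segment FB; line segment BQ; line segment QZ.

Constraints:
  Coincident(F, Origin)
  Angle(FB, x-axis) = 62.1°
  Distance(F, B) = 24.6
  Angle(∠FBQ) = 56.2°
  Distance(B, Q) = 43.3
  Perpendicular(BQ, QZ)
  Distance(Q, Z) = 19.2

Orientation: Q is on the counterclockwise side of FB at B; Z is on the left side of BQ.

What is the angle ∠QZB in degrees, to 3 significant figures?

66.1°

F is at the origin; FB runs at 62.1° with length 24.6, so B = 24.6·(cos 62.1°, sin 62.1°) = (11.5, 21.7). ∠FBQ = 56.2°, so BQ runs at 62.1° + (180° − 56.2°) = 186° from the x-axis; with |BQ| = 43.3, Q = B + 43.3·(cos 186°, sin 186°) = (-31.6, 17.3). The perpendicularity gives QZ at right angles to BQ; with |QZ| = 19.2 on the left of BQ, Z = Q + 19.2·(0.103, -0.995) = (-29.6, -1.81). Then cos ∠QZB = ZQ·ZB / (|ZQ||ZB|), giving 66.1°.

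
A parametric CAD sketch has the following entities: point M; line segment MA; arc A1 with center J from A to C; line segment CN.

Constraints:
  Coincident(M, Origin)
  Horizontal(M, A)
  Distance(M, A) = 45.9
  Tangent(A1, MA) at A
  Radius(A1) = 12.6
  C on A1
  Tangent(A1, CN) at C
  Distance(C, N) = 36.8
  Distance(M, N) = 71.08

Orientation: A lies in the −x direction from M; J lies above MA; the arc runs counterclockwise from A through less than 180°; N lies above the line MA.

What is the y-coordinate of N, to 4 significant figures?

51.36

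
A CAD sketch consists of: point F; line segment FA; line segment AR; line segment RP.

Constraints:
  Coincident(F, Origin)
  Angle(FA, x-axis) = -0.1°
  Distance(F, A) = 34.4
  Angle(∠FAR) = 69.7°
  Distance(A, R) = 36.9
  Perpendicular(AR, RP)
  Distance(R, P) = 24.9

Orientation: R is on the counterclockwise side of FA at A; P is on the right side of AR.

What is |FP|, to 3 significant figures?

62.4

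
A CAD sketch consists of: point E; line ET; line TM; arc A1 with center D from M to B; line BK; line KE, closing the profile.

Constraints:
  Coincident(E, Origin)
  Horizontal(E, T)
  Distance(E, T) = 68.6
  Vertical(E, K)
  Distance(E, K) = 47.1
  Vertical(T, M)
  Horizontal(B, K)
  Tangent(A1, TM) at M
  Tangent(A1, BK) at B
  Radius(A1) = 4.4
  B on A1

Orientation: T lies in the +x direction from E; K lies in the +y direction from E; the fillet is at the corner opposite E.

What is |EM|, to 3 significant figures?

80.8

The virtual corner opposite E is at (68.6, 47.1). A1 meets TM tangentially, so DM is at right angles to TM and the tangent condition forces DB to be normal to BK, with radius 4.4, so the center D sits 4.4 in from both sides at D = (64.2, 42.7). That places the tangent points at M = (68.6, 42.7) on TM and B = (64.2, 47.1) on BK. Then |EM| = |M − E| = 80.8.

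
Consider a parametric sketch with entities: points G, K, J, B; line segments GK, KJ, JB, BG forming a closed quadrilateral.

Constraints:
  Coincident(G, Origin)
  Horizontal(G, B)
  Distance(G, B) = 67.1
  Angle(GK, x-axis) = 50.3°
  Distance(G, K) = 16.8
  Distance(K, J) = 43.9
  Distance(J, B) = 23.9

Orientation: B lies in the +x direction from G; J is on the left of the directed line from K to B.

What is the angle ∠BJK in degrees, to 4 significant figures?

113.8°

Checks: |KJ| = 43.90 ✓; |JB| = 23.90 ✓.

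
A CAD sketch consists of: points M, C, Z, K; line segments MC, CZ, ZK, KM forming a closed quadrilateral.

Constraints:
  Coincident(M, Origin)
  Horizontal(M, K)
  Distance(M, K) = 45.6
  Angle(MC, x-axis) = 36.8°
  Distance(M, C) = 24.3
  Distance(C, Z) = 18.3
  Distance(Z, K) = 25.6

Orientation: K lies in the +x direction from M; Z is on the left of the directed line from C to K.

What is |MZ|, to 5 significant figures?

42.509

Checks: |CZ| = 18.30 ✓; |ZK| = 25.60 ✓.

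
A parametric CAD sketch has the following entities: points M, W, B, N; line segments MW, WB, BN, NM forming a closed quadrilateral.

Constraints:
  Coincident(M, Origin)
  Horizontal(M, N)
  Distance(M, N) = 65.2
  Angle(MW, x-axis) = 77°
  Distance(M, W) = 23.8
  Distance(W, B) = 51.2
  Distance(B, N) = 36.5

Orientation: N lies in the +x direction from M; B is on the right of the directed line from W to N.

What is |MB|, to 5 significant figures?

39.140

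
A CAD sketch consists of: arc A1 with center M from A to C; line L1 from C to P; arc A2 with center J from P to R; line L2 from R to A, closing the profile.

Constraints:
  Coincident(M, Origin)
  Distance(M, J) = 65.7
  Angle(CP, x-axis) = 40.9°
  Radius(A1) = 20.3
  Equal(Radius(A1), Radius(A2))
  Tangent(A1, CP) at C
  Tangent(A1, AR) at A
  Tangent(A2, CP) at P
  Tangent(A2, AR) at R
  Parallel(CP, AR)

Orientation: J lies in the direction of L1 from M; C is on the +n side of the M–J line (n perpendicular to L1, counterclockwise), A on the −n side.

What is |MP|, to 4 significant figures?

68.76

Tangency of A1 to both parallel lines with radius 20.3 puts C and A at M ± 20.3·n: C = (-13.29, 15.34), A = (13.29, -15.34). Equal radii place P and R the same way about J: P = J + 20.3·n = (36.37, 58.36), R = J − 20.3·n = (62.95, 27.67). Then |MP| = |P − M| = 68.76.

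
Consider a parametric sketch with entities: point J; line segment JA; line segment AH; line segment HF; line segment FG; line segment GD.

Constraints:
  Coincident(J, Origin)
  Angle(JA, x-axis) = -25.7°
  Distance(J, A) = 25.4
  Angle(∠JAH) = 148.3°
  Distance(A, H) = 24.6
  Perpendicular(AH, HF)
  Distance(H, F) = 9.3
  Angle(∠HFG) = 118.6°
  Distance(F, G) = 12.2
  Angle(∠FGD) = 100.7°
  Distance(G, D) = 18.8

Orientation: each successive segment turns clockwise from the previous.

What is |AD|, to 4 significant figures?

2.068

∠HFG = 118.6° gives FG at 151.2° from the x-axis; with |FG| = 12.2, G = (17.62, -30.87). ∠FGD = 100.7° gives GD at 71.90° from the x-axis; with |GD| = 18.8, D = (23.46, -13.00). Then |AD| = |D − A| = 2.068.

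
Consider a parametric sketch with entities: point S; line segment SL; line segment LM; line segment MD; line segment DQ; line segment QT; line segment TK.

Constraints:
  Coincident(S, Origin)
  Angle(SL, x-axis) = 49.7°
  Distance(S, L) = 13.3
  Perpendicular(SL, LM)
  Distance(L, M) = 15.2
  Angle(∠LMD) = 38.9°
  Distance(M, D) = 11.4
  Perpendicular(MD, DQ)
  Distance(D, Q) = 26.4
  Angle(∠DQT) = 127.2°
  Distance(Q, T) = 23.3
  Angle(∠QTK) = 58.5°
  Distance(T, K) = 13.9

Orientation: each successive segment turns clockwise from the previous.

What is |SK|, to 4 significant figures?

39.74

∠DQT = 127.2° gives QT at 35.80° from the x-axis; with |QT| = 23.3, T = (28.34, 40.61). ∠QTK = 58.5° gives TK at -85.70° from the x-axis; with |TK| = 13.9, K = (29.38, 26.75). Then |SK| = |K − S| = 39.74.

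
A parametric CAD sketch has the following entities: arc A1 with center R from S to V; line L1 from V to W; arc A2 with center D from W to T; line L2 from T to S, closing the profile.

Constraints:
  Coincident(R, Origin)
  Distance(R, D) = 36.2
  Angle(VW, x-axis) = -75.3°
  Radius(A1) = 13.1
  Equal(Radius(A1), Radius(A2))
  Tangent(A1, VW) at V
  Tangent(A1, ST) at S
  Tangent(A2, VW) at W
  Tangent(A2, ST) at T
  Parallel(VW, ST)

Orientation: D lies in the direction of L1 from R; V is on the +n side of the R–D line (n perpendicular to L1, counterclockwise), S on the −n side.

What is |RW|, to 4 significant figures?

38.50

The slot axis is L1's direction at -75.3°, so u = (cos -75.3°, sin -75.3°) = (0.2538, -0.9673) and n = (−sin -75.3°, cos -75.3°) = (0.9673, 0.2538). R is at the origin and D lies 36.2 along u from R, so D = 36.2·u = (9.186, -35.02). Tangency of A1 to both parallel lines with radius 13.1 puts V and S at R ± 13.1·n: V = (12.67, 3.324), S = (-12.67, -3.324). Equal radii place W and T the same way about D: W = D + 13.1·n = (21.86, -31.69), T = D − 13.1·n = (-3.485, -38.34). Then |RW| = |W − R| = 38.50.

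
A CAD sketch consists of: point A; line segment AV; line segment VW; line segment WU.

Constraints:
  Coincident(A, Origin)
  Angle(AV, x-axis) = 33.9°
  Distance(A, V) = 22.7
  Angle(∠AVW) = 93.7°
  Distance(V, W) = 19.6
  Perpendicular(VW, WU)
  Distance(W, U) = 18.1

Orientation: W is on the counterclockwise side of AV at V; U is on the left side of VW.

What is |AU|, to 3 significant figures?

21.6

A is at the origin; AV runs at 33.9° with length 22.7, so V = 22.7·(cos 33.9°, sin 33.9°) = (18.8, 12.7). ∠AVW = 93.7°, so VW runs at 33.9° + (180° − 93.7°) = 120° from the x-axis; with |VW| = 19.6, W = V + 19.6·(cos 120°, sin 120°) = (8.98, 29.6). VW ⟂ WU; with |WU| = 18.1 on the left of VW, U = W + 18.1·(-0.864, -0.503) = (-6.66, 20.5). Then |AU| = |U − A| = 21.6.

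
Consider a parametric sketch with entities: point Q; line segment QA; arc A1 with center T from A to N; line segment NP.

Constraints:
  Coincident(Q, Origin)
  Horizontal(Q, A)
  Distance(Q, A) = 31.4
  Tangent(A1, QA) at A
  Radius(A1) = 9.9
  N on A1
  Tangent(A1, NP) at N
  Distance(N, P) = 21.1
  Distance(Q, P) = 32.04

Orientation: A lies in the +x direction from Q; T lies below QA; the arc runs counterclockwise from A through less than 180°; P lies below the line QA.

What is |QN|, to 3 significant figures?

23.0

Q is at the origin; QA is horizontal with |QA| = 31.4 and A on the +x side, so A = (31.4, 0.00). Tangency of A1 to QA means the radius TA is perpendicular to QA, so T = A + (0, -9.9) = (31.4, -9.90). Since TN ⟂ NP (tangency), |TP| = √(9.9² + 21.1²) = 23.3 regardless of where N sits on A1. So P lies on both circle(Q, 32.04) and circle(T, 23.3); the below-QA intersection is P = (16.3, -27.6). N is the foot of the tangent from P: N = (21.9, -7.27).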